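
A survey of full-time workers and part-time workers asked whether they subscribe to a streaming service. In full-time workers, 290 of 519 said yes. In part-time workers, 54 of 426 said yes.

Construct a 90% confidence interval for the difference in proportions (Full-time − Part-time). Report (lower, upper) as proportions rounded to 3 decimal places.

(0.387, 0.477)

First, p̂₁ = 290/519 = 0.5588; p̂₂ = 54/426 = 0.1268.
The two standard errors are √(0.5588×0.4412/519) = 0.02180 and √(0.1268×0.8732/426) = 0.01612.
Because the samples are independent, SE_diff = √(0.02180² + 0.01612²) = 0.02711.
Using z* = 1.645 for 90%, ME = 1.645 × 0.02711 = 0.04460.
p̂₁ − p̂₂ = 0.4320; interval 0.4320 ± 0.04460 gives (0.387, 0.477).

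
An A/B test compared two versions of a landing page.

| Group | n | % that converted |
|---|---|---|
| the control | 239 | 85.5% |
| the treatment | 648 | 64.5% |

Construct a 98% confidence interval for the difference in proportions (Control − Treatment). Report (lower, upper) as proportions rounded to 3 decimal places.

(0.141, 0.279)

SE₁ = √(p̂₁(1−p̂₁)/n₁) = √(0.8550·0.1450/239) = 0.02278; SE₂ = √(0.6450·0.3550/648) = 0.01880.
Independent samples: SE of the difference = √(SE₁² + SE₂²) = √(0.0005189284 + 0.00035344) = 0.02954.
z* for 98% confidence is 2.326, so the margin of error is 2.326 × 0.02954 = 0.06871.
Point estimate p̂₁ − p̂₂ = 0.8550 − 0.6450 = 0.2100.
0.2100 ± 0.06871 → (0.141, 0.279).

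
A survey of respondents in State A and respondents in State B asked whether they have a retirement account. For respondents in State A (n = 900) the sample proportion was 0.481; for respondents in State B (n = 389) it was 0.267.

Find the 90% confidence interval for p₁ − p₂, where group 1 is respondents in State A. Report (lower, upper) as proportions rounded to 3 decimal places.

SE₁ = √(p̂₁(1−p̂₁)/n₁) = √(0.4810·0.5190/900) = 0.01665; SE₂ = √(0.2670·0.7330/389) = 0.02243.
Independent samples: SE of the difference = √(SE₁² + SE₂²) = √(0.0002772225 + 0.0005031049) = 0.02793.
z* for 90% confidence is 1.645, so the margin of error is 1.645 × 0.02793 = 0.04594.
Point estimate p̂₁ − p̂₂ = 0.4810 − 0.2670 = 0.2140.
0.2140 ± 0.04594 → (0.168, 0.260).

(0.168, 0.260)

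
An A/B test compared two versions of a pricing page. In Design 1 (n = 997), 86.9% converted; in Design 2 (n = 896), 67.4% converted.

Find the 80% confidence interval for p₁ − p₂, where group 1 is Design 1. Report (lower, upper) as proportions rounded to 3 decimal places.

The two standard errors are √(0.8690×0.1310/997) = 0.01069 and √(0.6740×0.3260/896) = 0.01566.
Because the samples are independent, SE_diff = √(0.01069² + 0.01566²) = 0.01896.
Using z* = 1.282 for 80%, ME = 1.282 × 0.01896 = 0.02431.
p̂₁ − p̂₂ = 0.1950; interval 0.1950 ± 0.02431 gives (0.171, 0.219).

(0.171, 0.219)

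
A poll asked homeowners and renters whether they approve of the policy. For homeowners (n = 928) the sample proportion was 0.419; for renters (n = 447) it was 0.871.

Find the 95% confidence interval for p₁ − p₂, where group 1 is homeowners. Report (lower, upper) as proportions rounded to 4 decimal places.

SE₁ = √(p̂₁(1−p̂₁)/n₁) = √(0.4190·0.5810/928) = 0.01620; SE₂ = √(0.8710·0.1290/447) = 0.01585.
Independent samples: SE of the difference = √(SE₁² + SE₂²) = √(0.00026244 + 0.0002512225) = 0.02266.
z* for 95% confidence is 1.960, so the margin of error is 1.960 × 0.02266 = 0.04441.
Point estimate p̂₁ − p̂₂ = 0.4190 − 0.8710 = -0.4520.
-0.4520 ± 0.04441 → (-0.4964, -0.4076).

(-0.4964, -0.4076)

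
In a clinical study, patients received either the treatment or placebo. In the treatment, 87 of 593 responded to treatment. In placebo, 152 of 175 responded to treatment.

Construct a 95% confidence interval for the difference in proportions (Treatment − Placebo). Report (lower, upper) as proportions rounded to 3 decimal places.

(-0.779, -0.664)

First, p̂₁ = 87/593 = 0.1467; p̂₂ = 152/175 = 0.8686.
The two standard errors are √(0.1467×0.8533/593) = 0.01453 and √(0.8686×0.1314/175) = 0.02554.
Because the samples are independent, SE_diff = √(0.01453² + 0.02554²) = 0.02938.
Using z* = 1.960 for 95%, ME = 1.960 × 0.02938 = 0.05758.
p̂₁ − p̂₂ = -0.7219; interval -0.7219 ± 0.05758 gives (-0.779, -0.664).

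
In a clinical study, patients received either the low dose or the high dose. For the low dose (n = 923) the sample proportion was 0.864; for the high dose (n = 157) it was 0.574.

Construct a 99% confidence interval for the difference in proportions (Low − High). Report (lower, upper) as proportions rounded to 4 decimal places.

SE₁ = √(p̂₁(1−p̂₁)/n₁) = √(0.8640·0.1360/923) = 0.01128; SE₂ = √(0.5740·0.4260/157) = 0.03946.
Independent samples: SE of the difference = √(SE₁² + SE₂²) = √(0.0001272384 + 0.0015570916) = 0.04104.
z* for 99% confidence is 2.576, so the margin of error is 2.576 × 0.04104 = 0.10572.
Point estimate p̂₁ − p̂₂ = 0.8640 − 0.5740 = 0.2900.
0.2900 ± 0.10572 → (0.1843, 0.3957).

(0.1843, 0.3957)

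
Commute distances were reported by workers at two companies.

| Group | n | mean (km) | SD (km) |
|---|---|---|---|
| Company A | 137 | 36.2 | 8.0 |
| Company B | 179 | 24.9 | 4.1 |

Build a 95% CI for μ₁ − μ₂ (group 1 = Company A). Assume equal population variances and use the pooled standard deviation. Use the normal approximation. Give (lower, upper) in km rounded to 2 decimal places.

(9.94, 12.66)

Pooled variance s_p² = [136·8.0² + 178·4.1²] / (137+179−2) = 37.2490, so s_p = 6.1032.
SE_diff = s_p·√(1/n₁ + 1/n₂) = 6.1032·√(1/137 + 1/179) = 0.6928.
z* = 1.960; margin = 1.960 × 0.6928 = 1.3579.
Difference = 36.2 − 24.9 = 11.3000.
11.3000 ± 1.3579 → (9.94, 12.66).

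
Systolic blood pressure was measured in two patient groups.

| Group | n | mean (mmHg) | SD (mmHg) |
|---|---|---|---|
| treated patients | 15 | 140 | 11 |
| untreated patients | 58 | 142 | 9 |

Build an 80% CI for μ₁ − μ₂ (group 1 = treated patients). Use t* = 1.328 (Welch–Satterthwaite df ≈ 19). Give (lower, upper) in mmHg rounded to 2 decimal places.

Per-group SEs: s₁/√n₁ = 11/√15 = 2.8402, s₂/√n₂ = 9/√58 = 1.1818.
Unpooled SE of the difference: √(8.06673604 + 1.39665124) = 3.0763.
Margin of error = t* · SE = 1.328 × 3.0763 = 4.0853.
x̄₁ − x̄₂ = 140 − 142 = -2.0000.
CI: -2.0000 ± 4.0853 = (-6.09, 2.09).

(-6.09, 2.09)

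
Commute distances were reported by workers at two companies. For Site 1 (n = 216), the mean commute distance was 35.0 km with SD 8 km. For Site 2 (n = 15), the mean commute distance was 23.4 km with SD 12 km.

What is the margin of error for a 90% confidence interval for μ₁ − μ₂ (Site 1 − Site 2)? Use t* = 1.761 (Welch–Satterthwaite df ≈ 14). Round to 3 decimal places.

Per-group SEs: s₁/√n₁ = 8/√216 = 0.5443, s₂/√n₂ = 12/√15 = 3.0984.
Unpooled SE of the difference: √(0.29626249 + 9.60008256) = 3.1458.
Margin of error = t* · SE = 1.761 × 3.1458 = 5.5398.

5.540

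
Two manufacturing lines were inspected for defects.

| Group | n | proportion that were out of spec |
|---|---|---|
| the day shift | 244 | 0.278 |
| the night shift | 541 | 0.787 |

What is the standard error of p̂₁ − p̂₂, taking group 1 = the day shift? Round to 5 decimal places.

SE₁ = √(p̂₁(1−p̂₁)/n₁) = √(0.2780·0.7220/244) = 0.02868; SE₂ = √(0.7870·0.2130/541) = 0.01760.
Independent samples: SE of the difference = √(SE₁² + SE₂²) = √(0.0008225424 + 0.00030976) = 0.03365.

0.03365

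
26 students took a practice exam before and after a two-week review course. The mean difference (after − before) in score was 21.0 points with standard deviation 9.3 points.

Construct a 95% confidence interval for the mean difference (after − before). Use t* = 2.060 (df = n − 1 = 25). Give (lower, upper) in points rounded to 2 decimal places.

(17.24, 24.76)

Paired design: SE = s_d/√n = 9.3/√26 = 1.8239.
t* = 2.060; margin of error = 2.060 × 1.8239 = 3.7572.
21.0 ± 3.7572 → (17.24, 24.76).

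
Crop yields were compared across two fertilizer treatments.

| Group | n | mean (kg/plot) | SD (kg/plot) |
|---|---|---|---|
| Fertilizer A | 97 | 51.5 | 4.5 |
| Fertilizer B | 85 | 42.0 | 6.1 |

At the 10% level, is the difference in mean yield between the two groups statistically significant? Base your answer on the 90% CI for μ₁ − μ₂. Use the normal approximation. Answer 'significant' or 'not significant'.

significant

Per-group SEs: s₁/√n₁ = 4.5/√97 = 0.4569, s₂/√n₂ = 6.1/√85 = 0.6616.
Unpooled SE of the difference: √(0.20875761 + 0.43771456) = 0.8040.
Margin of error = z* · SE = 1.645 × 0.8040 = 1.3226.
x̄₁ − x̄₂ = 51.5 − 42.0 = 9.5000.
CI: 9.5000 ± 1.3226 = (8.1774, 10.8226).
The interval (8.1774, 10.8226) does not contain 0, so the difference is significant.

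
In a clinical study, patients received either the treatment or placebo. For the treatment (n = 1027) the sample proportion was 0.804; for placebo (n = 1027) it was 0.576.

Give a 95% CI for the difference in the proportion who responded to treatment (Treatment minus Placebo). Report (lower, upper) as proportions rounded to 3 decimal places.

(0.189, 0.267)

The two standard errors are √(0.8040×0.1960/1027) = 0.01239 and √(0.5760×0.4240/1027) = 0.01542.
Because the samples are independent, SE_diff = √(0.01239² + 0.01542²) = 0.01978.
Using z* = 1.960 for 95%, ME = 1.960 × 0.01978 = 0.03877.
p̂₁ − p̂₂ = 0.2280; interval 0.2280 ± 0.03877 gives (0.189, 0.267).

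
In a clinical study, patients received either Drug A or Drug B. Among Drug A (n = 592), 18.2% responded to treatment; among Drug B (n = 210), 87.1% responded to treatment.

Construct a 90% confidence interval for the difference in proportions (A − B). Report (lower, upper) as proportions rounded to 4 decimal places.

(-0.7351, -0.6429)

The two standard errors are √(0.1820×0.8180/592) = 0.01586 and √(0.8710×0.1290/210) = 0.02313.
Because the samples are independent, SE_diff = √(0.01586² + 0.02313²) = 0.02805.
Using z* = 1.645 for 90%, ME = 1.645 × 0.02805 = 0.04614.
p̂₁ − p̂₂ = -0.6890; interval -0.6890 ± 0.04614 gives (-0.7351, -0.6429).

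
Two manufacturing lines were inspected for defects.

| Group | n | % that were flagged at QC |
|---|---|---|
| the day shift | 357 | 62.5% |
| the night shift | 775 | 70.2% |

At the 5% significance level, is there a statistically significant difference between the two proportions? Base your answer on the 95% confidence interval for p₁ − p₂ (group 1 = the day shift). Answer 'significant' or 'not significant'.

significant

The two standard errors are √(0.6250×0.3750/357) = 0.02562 and √(0.7020×0.2980/775) = 0.01643.
Because the samples are independent, SE_diff = √(0.02562² + 0.01643²) = 0.03044.
Using z* = 1.960 for 95%, ME = 1.960 × 0.03044 = 0.05966.
p̂₁ − p̂₂ = -0.0770; interval -0.0770 ± 0.05966 gives (-0.13666, -0.01734).
The interval (-0.13666, -0.01734) does not contain 0, so the difference is significant.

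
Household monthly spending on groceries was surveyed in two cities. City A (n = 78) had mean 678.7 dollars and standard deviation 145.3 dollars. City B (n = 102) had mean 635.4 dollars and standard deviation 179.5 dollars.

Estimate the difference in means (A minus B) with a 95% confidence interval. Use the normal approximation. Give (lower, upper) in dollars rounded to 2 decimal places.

Standard errors of each mean: 145.3/√78 = 16.4520 and 179.5/√102 = 17.7731.
SE(x̄₁ − x̄₂) = √(16.4520² + 17.7731²) = 24.2188 for independent samples with unequal variances.
With z* = 1.960, the margin is 1.960 × 24.2188 = 47.4688.
x̄₁ − x̄₂ = 678.7 − 635.4 = 43.3000; the interval is 43.3000 ± 47.4688 = (-4.17, 90.77).

(-4.17, 90.77)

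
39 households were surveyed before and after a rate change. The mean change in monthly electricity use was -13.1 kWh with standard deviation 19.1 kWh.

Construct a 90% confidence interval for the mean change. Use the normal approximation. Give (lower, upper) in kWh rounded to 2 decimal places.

(-18.13, -8.07)

This is a matched-pairs design, so SE = s_d/√n = 19.1/√39 = 3.0584.
Margin = 1.645 × 3.0584 = 5.0311; the interval is -13.1 ± 5.0311 = (-18.13, -8.07).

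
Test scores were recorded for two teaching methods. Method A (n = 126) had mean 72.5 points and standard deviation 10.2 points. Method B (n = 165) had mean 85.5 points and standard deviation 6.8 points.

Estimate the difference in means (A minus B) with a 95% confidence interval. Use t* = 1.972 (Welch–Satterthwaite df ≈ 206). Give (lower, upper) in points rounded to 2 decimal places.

(-15.07, -10.93)

Standard errors of each mean: 10.2/√126 = 0.9087 and 6.8/√165 = 0.5294.
SE(x̄₁ − x̄₂) = √(0.9087² + 0.5294²) = 1.0517 for independent samples with unequal variances.
With t* = 1.972, the margin is 1.972 × 1.0517 = 2.0740.
x̄₁ − x̄₂ = 72.5 − 85.5 = -13.0000; the interval is -13.0000 ± 2.0740 = (-15.07, -10.93).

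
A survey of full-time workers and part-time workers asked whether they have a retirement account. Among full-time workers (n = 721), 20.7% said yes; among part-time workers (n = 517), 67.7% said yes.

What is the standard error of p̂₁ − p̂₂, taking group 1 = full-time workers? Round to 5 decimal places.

0.02551

The two standard errors are √(0.2070×0.7930/721) = 0.01509 and √(0.6770×0.3230/517) = 0.02057.
Because the samples are independent, SE_diff = √(0.01509² + 0.02057²) = 0.02551.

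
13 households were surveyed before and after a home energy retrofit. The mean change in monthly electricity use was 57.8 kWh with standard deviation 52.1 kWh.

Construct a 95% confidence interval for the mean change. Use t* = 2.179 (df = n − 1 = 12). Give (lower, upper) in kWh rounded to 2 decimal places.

(26.31, 89.29)

Paired design: SE = s_d/√n = 52.1/√13 = 14.4499.
t* = 2.179; margin of error = 2.179 × 14.4499 = 31.4863.
57.8 ± 31.4863 → (26.31, 89.29).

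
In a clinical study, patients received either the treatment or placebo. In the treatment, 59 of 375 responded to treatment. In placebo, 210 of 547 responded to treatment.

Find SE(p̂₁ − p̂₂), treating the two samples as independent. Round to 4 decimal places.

0.0280

Sample proportions: 59/375 = 0.1573, 210/547 = 0.3839.
Each SE is √(p̂(1−p̂)/n): √(0.1573·0.8427/375) = 0.01880 and √(0.3839·0.6161/547) = 0.02079.
SE(p̂₁ − p̂₂) = √(SE₁² + SE₂²) = √(0.00035344 + 0.0004322241) = 0.02803, since the two samples are independent.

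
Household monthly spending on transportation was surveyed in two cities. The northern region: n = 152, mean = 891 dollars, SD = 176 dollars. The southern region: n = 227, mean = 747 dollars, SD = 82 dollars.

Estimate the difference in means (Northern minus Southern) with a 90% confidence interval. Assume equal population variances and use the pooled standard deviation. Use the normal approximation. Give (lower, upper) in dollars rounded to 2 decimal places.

s_p = √[((n₁−1)s₁² + (n₂−1)s₂²)/(n₁+n₂−2)] = √[(151·176² + 226·82²)/377] = 128.2095.
SE = 128.2095·√(1/152 + 1/227) = 13.4371.
With z* = 1.645, margin = 1.645 × 13.4371 = 22.1040.
x̄₁ − x̄₂ = 891 − 747 = 144.0000; interval 144.0000 ± 22.1040 = (121.90, 166.10).

(121.90, 166.10)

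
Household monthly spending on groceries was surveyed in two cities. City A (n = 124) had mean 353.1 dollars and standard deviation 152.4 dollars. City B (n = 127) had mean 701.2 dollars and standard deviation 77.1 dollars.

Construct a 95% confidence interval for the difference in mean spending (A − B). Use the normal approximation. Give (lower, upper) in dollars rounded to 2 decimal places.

(-378.09, -318.11)

Standard errors of each mean: 152.4/√124 = 13.6859 and 77.1/√127 = 6.8415.
SE(x̄₁ − x̄₂) = √(13.6859² + 6.8415²) = 15.3007 for independent samples with unequal variances.
With z* = 1.960, the margin is 1.960 × 15.3007 = 29.9894.
x̄₁ − x̄₂ = 353.1 − 701.2 = -348.1000; the interval is -348.1000 ± 29.9894 = (-378.09, -318.11).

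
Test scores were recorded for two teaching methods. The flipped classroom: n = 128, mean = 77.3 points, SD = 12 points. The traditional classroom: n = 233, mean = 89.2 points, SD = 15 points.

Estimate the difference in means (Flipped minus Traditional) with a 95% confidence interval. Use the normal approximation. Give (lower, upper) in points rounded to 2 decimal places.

(-14.73, -9.07)

Per-group SEs: s₁/√n₁ = 12/√128 = 1.0607, s₂/√n₂ = 15/√233 = 0.9827.
Unpooled SE of the difference: √(1.12508449 + 0.96569929) = 1.4460.
Margin of error = z* · SE = 1.960 × 1.4460 = 2.8342.
x̄₁ − x̄₂ = 77.3 − 89.2 = -11.9000.
CI: -11.9000 ± 2.8342 = (-14.73, -9.07).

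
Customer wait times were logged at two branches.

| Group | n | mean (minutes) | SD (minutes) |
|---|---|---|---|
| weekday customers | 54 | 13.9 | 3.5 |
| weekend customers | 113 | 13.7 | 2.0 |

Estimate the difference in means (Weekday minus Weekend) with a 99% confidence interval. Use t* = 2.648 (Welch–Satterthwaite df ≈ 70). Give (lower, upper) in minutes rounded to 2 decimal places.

SE₁ = s₁/√n₁ = 3.5/√54 = 0.4763; SE₂ = 2.0/√113 = 0.1881.
Independent samples, unequal variances: SE_diff = √(SE₁² + SE₂²) = √(0.22686169 + 0.03538161) = 0.5121.
t* = 2.648, so margin of error = 2.648 × 0.5121 = 1.3560.
Difference in means = 13.9 − 13.7 = 0.2000.
0.2000 ± 1.3560 → (-1.16, 1.56).

(-1.16, 1.56)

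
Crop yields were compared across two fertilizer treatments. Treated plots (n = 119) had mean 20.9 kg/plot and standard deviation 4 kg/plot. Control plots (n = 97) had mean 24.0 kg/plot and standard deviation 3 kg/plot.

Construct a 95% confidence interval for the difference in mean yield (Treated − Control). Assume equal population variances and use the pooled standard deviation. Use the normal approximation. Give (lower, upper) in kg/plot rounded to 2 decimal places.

Pooled variance s_p² = [118·4² + 96·3²] / (119+97−2) = 12.8598, so s_p = 3.5861.
SE_diff = s_p·√(1/n₁ + 1/n₂) = 3.5861·√(1/119 + 1/97) = 0.4906.
z* = 1.960; margin = 1.960 × 0.4906 = 0.9616.
Difference = 20.9 − 24.0 = -3.1000.
-3.1000 ± 0.9616 → (-4.06, -2.14).

(-4.06, -2.14)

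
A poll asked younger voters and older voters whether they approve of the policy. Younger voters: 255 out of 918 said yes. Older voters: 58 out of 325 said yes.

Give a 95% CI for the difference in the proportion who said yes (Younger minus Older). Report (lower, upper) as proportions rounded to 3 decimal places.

Sample proportions: 255/918 = 0.2778, 58/325 = 0.1785.
Each SE is √(p̂(1−p̂)/n): √(0.2778·0.7222/918) = 0.01478 and √(0.1785·0.8215/325) = 0.02124.
SE(p̂₁ − p̂₂) = √(SE₁² + SE₂²) = √(0.0002184484 + 0.0004511376) = 0.02588, since the two samples are independent.
At 95% confidence z* = 1.960; margin = 1.960 × 0.02588 = 0.05072.
The difference is 0.2778 − 0.1785 = 0.0993, so the interval is 0.0993 ± 0.05072 = (0.049, 0.150).

(0.049, 0.150)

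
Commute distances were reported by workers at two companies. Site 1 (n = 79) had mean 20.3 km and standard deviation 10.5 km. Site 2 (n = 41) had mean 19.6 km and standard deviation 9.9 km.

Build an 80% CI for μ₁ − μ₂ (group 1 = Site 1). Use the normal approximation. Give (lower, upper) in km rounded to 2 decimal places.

(-1.79, 3.19)

SE₁ = s₁/√n₁ = 10.5/√79 = 1.1813; SE₂ = 9.9/√41 = 1.5461.
Independent samples, unequal variances: SE_diff = √(SE₁² + SE₂²) = √(1.39546969 + 2.39042521) = 1.9457.
z* = 1.282, so margin of error = 1.282 × 1.9457 = 2.4944.
Difference in means = 20.3 − 19.6 = 0.7000.
0.7000 ± 2.4944 → (-1.79, 3.19).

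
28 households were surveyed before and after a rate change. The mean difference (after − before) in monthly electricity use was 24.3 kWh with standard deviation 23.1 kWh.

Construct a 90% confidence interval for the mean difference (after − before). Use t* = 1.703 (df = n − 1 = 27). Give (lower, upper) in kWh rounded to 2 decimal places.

This is a matched-pairs design, so SE = s_d/√n = 23.1/√28 = 4.3655.
Margin = 1.703 × 4.3655 = 7.4344; the interval is 24.3 ± 7.4344 = (16.87, 31.73).

(16.87, 31.73)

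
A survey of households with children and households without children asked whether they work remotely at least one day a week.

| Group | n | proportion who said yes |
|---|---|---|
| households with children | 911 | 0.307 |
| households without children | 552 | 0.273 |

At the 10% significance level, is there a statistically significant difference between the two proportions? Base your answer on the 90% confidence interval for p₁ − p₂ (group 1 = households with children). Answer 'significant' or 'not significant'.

not significant

SE₁ = √(p̂₁(1−p̂₁)/n₁) = √(0.3070·0.6930/911) = 0.01528; SE₂ = √(0.2730·0.7270/552) = 0.01896.
Independent samples: SE of the difference = √(SE₁² + SE₂²) = √(0.0002334784 + 0.0003594816) = 0.02435.
z* for 90% confidence is 1.645, so the margin of error is 1.645 × 0.02435 = 0.04006.
Point estimate p̂₁ − p̂₂ = 0.3070 − 0.2730 = 0.0340.
0.0340 ± 0.04006 → (-0.00606, 0.07406).
The interval (-0.00606, 0.07406) contains 0, so the difference is not significant.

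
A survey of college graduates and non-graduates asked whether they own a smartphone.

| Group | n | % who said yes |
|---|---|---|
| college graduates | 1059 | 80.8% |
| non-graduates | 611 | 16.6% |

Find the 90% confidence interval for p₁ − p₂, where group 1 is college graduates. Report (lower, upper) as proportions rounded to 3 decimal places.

(0.610, 0.674)

The two standard errors are √(0.8080×0.1920/1059) = 0.01210 and √(0.1660×0.8340/611) = 0.01505.
Because the samples are independent, SE_diff = √(0.01210² + 0.01505²) = 0.01931.
Using z* = 1.645 for 90%, ME = 1.645 × 0.01931 = 0.03176.
p̂₁ − p̂₂ = 0.6420; interval 0.6420 ± 0.03176 gives (0.610, 0.674).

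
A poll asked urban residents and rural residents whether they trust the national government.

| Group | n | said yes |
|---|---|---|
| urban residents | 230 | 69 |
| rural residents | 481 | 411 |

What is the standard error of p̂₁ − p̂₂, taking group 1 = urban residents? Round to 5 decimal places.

0.03423

First, p̂₁ = 69/230 = 0.3000; p̂₂ = 411/481 = 0.8545.
The two standard errors are √(0.3000×0.7000/230) = 0.03022 and √(0.8545×0.1455/481) = 0.01608.
Because the samples are independent, SE_diff = √(0.03022² + 0.01608²) = 0.03423.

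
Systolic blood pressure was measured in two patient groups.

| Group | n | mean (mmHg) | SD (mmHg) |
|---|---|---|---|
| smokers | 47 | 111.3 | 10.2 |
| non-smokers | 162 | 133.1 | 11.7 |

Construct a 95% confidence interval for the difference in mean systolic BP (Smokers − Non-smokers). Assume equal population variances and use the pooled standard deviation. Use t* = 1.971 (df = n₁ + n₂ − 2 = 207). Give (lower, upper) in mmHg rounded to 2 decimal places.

s_p = √[((n₁−1)s₁² + (n₂−1)s₂²)/(n₁+n₂−2)] = √[(46·10.2² + 161·11.7²)/207] = 11.3838.
SE = 11.3838·√(1/47 + 1/162) = 1.8861.
With t* = 1.971, margin = 1.971 × 1.8861 = 3.7175.
x̄₁ − x̄₂ = 111.3 − 133.1 = -21.8000; interval -21.8000 ± 3.7175 = (-25.52, -18.08).

(-25.52, -18.08)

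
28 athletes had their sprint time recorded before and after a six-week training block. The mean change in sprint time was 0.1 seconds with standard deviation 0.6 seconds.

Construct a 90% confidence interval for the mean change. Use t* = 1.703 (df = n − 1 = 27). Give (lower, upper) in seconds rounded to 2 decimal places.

(-0.09, 0.29)

This is a matched-pairs design, so SE = s_d/√n = 0.6/√28 = 0.1134.
Margin = 1.703 × 0.1134 = 0.1931; the interval is 0.1 ± 0.1931 = (-0.09, 0.29).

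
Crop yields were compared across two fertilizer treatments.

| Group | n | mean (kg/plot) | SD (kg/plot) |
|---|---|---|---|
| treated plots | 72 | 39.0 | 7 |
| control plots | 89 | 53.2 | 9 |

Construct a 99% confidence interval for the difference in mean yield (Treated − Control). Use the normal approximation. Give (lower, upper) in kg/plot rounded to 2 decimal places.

(-17.45, -10.95)

Per-group SEs: s₁/√n₁ = 7/√72 = 0.8250, s₂/√n₂ = 9/√89 = 0.9540.
Unpooled SE of the difference: √(0.680625 + 0.910116) = 1.2612.
Margin of error = z* · SE = 2.576 × 1.2612 = 3.2489.
x̄₁ − x̄₂ = 39.0 − 53.2 = -14.2000.
CI: -14.2000 ± 3.2489 = (-17.45, -10.95).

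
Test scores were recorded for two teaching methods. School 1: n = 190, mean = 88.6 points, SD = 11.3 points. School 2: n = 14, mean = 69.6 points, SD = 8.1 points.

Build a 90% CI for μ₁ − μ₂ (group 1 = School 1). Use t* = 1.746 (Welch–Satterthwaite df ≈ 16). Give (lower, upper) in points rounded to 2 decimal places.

(14.96, 23.04)

Standard errors of each mean: 11.3/√190 = 0.8198 and 8.1/√14 = 2.1648.
SE(x̄₁ − x̄₂) = √(0.8198² + 2.1648²) = 2.3148 for independent samples with unequal variances.
With t* = 1.746, the margin is 1.746 × 2.3148 = 4.0416.
x̄₁ − x̄₂ = 88.6 − 69.6 = 19.0000; the interval is 19.0000 ± 4.0416 = (14.96, 23.04).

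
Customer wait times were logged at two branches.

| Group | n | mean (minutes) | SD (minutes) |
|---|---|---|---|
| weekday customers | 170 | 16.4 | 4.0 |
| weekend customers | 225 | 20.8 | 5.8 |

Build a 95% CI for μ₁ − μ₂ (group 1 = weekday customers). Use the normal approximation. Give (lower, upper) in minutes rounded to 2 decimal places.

Standard errors of each mean: 4.0/√170 = 0.3068 and 5.8/√225 = 0.3867.
SE(x̄₁ − x̄₂) = √(0.3068² + 0.3867²) = 0.4936 for independent samples with unequal variances.
With z* = 1.960, the margin is 1.960 × 0.4936 = 0.9675.
x̄₁ − x̄₂ = 16.4 − 20.8 = -4.4000; the interval is -4.4000 ± 0.9675 = (-5.37, -3.43).

(-5.37, -3.43)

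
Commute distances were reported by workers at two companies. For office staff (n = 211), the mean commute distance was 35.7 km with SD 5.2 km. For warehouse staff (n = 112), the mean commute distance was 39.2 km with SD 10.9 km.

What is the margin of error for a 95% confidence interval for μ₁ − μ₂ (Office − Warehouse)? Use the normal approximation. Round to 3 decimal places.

2.137

Per-group SEs: s₁/√n₁ = 5.2/√211 = 0.3580, s₂/√n₂ = 10.9/√112 = 1.0300.
Unpooled SE of the difference: √(0.128164 + 1.0609) = 1.0904.
Margin of error = z* · SE = 1.960 × 1.0904 = 2.1372.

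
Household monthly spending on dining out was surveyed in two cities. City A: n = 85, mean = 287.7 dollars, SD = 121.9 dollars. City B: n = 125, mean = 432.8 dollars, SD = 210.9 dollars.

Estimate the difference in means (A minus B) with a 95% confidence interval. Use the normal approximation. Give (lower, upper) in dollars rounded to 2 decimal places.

(-190.25, -99.95)

Per-group SEs: s₁/√n₁ = 121.9/√85 = 13.2219, s₂/√n₂ = 210.9/√125 = 18.8635.
Unpooled SE of the difference: √(174.81863961 + 355.83163225) = 23.0358.
Margin of error = z* · SE = 1.960 × 23.0358 = 45.1502.
x̄₁ − x̄₂ = 287.7 − 432.8 = -145.1000.
CI: -145.1000 ± 45.1502 = (-190.25, -99.95).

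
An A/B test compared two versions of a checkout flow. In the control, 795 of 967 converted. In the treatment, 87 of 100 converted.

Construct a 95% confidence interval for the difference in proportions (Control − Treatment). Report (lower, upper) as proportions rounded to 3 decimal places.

p̂₁ = 795/967 = 0.8221 and p̂₂ = 87/100 = 0.8700.
SE₁ = √(p̂₁(1−p̂₁)/n₁) = √(0.8221·0.1779/967) = 0.01230; SE₂ = √(0.8700·0.1300/100) = 0.03363.
Independent samples: SE of the difference = √(SE₁² + SE₂²) = √(0.00015129 + 0.0011309769) = 0.03581.
z* for 95% confidence is 1.960, so the margin of error is 1.960 × 0.03581 = 0.07019.
Point estimate p̂₁ − p̂₂ = 0.8221 − 0.8700 = -0.0479.
-0.0479 ± 0.07019 → (-0.118, 0.022).

(-0.118, 0.022)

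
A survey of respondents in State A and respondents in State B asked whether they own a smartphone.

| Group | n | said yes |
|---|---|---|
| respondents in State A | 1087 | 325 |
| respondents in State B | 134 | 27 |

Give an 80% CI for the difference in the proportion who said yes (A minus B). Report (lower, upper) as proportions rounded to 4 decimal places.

Sample proportions: 325/1087 = 0.2990, 27/134 = 0.2015.
Each SE is √(p̂(1−p̂)/n): √(0.2990·0.7010/1087) = 0.01389 and √(0.2015·0.7985/134) = 0.03465.
SE(p̂₁ − p̂₂) = √(SE₁² + SE₂²) = √(0.0001929321 + 0.0012006225) = 0.03733, since the two samples are independent.
At 80% confidence z* = 1.282; margin = 1.282 × 0.03733 = 0.04786.
The difference is 0.2990 − 0.2015 = 0.0975, so the interval is 0.0975 ± 0.04786 = (0.0496, 0.1454).

(0.0496, 0.1454)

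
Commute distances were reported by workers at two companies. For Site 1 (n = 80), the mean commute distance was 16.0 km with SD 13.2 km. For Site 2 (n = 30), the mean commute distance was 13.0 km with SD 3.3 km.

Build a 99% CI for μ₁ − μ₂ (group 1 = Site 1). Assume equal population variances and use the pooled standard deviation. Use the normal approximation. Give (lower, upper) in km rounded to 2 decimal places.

(-3.30, 9.30)

Pooled variance s_p² = [79·13.2² + 29·3.3²] / (80+30−2) = 130.3775, so s_p = 11.4183.
SE_diff = s_p·√(1/n₁ + 1/n₂) = 11.4183·√(1/80 + 1/30) = 2.4445.
z* = 2.576; margin = 2.576 × 2.4445 = 6.2970.
Difference = 16.0 − 13.0 = 3.0000.
3.0000 ± 6.2970 → (-3.30, 9.30).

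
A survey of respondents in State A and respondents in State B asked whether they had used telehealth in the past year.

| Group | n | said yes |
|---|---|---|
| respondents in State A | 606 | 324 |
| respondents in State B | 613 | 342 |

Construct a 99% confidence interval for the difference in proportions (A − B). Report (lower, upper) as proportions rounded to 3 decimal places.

First, p̂₁ = 324/606 = 0.5347; p̂₂ = 342/613 = 0.5579.
The two standard errors are √(0.5347×0.4653/606) = 0.02026 and √(0.5579×0.4421/613) = 0.02006.
Because the samples are independent, SE_diff = √(0.02026² + 0.02006²) = 0.02851.
Using z* = 2.576 for 99%, ME = 2.576 × 0.02851 = 0.07344.
p̂₁ − p̂₂ = -0.0232; interval -0.0232 ± 0.07344 gives (-0.097, 0.050).

(-0.097, 0.050)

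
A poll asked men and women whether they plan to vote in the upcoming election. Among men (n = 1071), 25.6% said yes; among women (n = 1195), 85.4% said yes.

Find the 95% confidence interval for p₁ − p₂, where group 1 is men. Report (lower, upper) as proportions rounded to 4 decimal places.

The two standard errors are √(0.2560×0.7440/1071) = 0.01334 and √(0.8540×0.1460/1195) = 0.01021.
Because the samples are independent, SE_diff = √(0.01334² + 0.01021²) = 0.01680.
Using z* = 1.960 for 95%, ME = 1.960 × 0.01680 = 0.03293.
p̂₁ − p̂₂ = -0.5980; interval -0.5980 ± 0.03293 gives (-0.6309, -0.5651).

(-0.6309, -0.5651)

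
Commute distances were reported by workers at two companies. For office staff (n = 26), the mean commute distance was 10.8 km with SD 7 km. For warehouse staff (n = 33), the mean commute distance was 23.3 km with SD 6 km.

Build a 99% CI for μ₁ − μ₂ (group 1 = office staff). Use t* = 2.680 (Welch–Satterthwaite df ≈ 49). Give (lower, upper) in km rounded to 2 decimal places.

Standard errors of each mean: 7/√26 = 1.3728 and 6/√33 = 1.0445.
SE(x̄₁ − x̄₂) = √(1.3728² + 1.0445²) = 1.7250 for independent samples with unequal variances.
With t* = 2.680, the margin is 2.680 × 1.7250 = 4.6230.
x̄₁ − x̄₂ = 10.8 − 23.3 = -12.5000; the interval is -12.5000 ± 4.6230 = (-17.12, -7.88).

(-17.12, -7.88)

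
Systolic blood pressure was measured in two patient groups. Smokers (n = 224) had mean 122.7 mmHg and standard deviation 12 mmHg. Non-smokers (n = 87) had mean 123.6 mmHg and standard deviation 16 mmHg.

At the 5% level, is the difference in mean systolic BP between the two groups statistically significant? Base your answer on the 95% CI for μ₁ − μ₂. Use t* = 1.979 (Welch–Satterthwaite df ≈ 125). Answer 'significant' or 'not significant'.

not significant

Standard errors of each mean: 12/√224 = 0.8018 and 16/√87 = 1.7154.
SE(x̄₁ − x̄₂) = √(0.8018² + 1.7154²) = 1.8935 for independent samples with unequal variances.
With t* = 1.979, the margin is 1.979 × 1.8935 = 3.7472.
x̄₁ − x̄₂ = 122.7 − 123.6 = -0.9000; the interval is -0.9000 ± 3.7472 = (-4.6472, 2.8472).
The interval (-4.6472, 2.8472) contains 0, so the difference is not significant.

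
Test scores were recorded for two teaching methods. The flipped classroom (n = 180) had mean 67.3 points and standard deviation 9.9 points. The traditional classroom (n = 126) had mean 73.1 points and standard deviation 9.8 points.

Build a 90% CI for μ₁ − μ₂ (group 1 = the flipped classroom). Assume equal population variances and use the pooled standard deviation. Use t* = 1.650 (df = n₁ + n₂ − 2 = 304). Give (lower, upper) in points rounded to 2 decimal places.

Pooled variance s_p² = [179·9.9² + 125·9.8²] / (180+126−2) = 97.2000, so s_p = 9.8590.
SE_diff = s_p·√(1/n₁ + 1/n₂) = 9.8590·√(1/180 + 1/126) = 1.1452.
t* = 1.650; margin = 1.650 × 1.1452 = 1.8896.
Difference = 67.3 − 73.1 = -5.8000.
-5.8000 ± 1.8896 → (-7.69, -3.91).

(-7.69, -3.91)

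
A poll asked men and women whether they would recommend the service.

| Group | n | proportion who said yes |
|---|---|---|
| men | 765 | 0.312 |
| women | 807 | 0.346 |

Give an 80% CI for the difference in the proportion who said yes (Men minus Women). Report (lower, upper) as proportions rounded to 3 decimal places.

(-0.064, -0.004)

The two standard errors are √(0.3120×0.6880/765) = 0.01675 and √(0.3460×0.6540/807) = 0.01675.
Because the samples are independent, SE_diff = √(0.01675² + 0.01675²) = 0.02369.
Using z* = 1.282 for 80%, ME = 1.282 × 0.02369 = 0.03037.
p̂₁ − p̂₂ = -0.0340; interval -0.0340 ± 0.03037 gives (-0.064, -0.004).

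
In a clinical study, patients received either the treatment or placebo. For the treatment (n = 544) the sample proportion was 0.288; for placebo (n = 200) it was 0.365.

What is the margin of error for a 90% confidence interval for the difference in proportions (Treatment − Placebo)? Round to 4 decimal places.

0.0645

SE₁ = √(p̂₁(1−p̂₁)/n₁) = √(0.2880·0.7120/544) = 0.01941; SE₂ = √(0.3650·0.6350/200) = 0.03404.
Independent samples: SE of the difference = √(SE₁² + SE₂²) = √(0.0003767481 + 0.0011587216) = 0.03919.
z* for 90% confidence is 1.645, so the margin of error is 1.645 × 0.03919 = 0.06447.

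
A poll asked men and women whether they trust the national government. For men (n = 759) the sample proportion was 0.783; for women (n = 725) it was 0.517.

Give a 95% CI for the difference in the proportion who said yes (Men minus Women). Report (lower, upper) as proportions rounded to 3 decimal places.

SE₁ = √(p̂₁(1−p̂₁)/n₁) = √(0.7830·0.2170/759) = 0.01496; SE₂ = √(0.5170·0.4830/725) = 0.01856.
Independent samples: SE of the difference = √(SE₁² + SE₂²) = √(0.0002238016 + 0.0003444736) = 0.02384.
z* for 95% confidence is 1.960, so the margin of error is 1.960 × 0.02384 = 0.04673.
Point estimate p̂₁ − p̂₂ = 0.7830 − 0.5170 = 0.2660.
0.2660 ± 0.04673 → (0.219, 0.313).

(0.219, 0.313)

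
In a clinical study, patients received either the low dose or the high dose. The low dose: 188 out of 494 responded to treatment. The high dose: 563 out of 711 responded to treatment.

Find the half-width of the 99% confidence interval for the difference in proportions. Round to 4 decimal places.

First, p̂₁ = 188/494 = 0.3806; p̂₂ = 563/711 = 0.7918.
The two standard errors are √(0.3806×0.6194/494) = 0.02185 and √(0.7918×0.2082/711) = 0.01523.
Because the samples are independent, SE_diff = √(0.02185² + 0.01523²) = 0.02663.
Using z* = 2.576 for 99%, ME = 2.576 × 0.02663 = 0.06860.

0.0686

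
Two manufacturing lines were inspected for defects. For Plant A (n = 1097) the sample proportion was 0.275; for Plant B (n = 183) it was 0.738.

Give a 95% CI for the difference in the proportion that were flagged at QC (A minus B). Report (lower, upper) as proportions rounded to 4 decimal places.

Each SE is √(p̂(1−p̂)/n): √(0.2750·0.7250/1097) = 0.01348 and √(0.7380·0.2620/183) = 0.03251.
SE(p̂₁ − p̂₂) = √(SE₁² + SE₂²) = √(0.0001817104 + 0.0010569001) = 0.03519, since the two samples are independent.
At 95% confidence z* = 1.960; margin = 1.960 × 0.03519 = 0.06897.
The difference is 0.2750 − 0.7380 = -0.4630, so the interval is -0.4630 ± 0.06897 = (-0.5320, -0.3940).

(-0.5320, -0.3940)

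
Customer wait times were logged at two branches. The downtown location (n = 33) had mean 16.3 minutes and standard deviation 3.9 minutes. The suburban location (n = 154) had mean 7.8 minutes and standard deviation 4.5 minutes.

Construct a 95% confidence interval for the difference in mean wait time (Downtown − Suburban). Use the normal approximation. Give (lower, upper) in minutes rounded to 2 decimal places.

(6.99, 10.01)

SE₁ = s₁/√n₁ = 3.9/√33 = 0.6789; SE₂ = 4.5/√154 = 0.3626.
Independent samples, unequal variances: SE_diff = √(SE₁² + SE₂²) = √(0.46090521 + 0.13147876) = 0.7697.
z* = 1.960, so margin of error = 1.960 × 0.7697 = 1.5086.
Difference in means = 16.3 − 7.8 = 8.5000.
8.5000 ± 1.5086 → (6.99, 10.01).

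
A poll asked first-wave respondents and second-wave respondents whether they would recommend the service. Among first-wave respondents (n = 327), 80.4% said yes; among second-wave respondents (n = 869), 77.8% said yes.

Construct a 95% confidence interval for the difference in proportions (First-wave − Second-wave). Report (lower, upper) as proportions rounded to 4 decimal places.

(-0.0251, 0.0771)

SE₁ = √(p̂₁(1−p̂₁)/n₁) = √(0.8040·0.1960/327) = 0.02195; SE₂ = √(0.7780·0.2220/869) = 0.01410.
Independent samples: SE of the difference = √(SE₁² + SE₂²) = √(0.0004818025 + 0.00019881) = 0.02609.
z* for 95% confidence is 1.960, so the margin of error is 1.960 × 0.02609 = 0.05114.
Point estimate p̂₁ − p̂₂ = 0.8040 − 0.7780 = 0.0260.
0.0260 ± 0.05114 → (-0.0251, 0.0771).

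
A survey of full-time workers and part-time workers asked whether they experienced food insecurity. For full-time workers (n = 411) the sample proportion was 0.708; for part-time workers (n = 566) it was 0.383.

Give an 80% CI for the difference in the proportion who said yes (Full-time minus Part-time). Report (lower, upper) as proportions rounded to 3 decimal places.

The two standard errors are √(0.7080×0.2920/411) = 0.02243 and √(0.3830×0.6170/566) = 0.02043.
Because the samples are independent, SE_diff = √(0.02243² + 0.02043²) = 0.03034.
Using z* = 1.282 for 80%, ME = 1.282 × 0.03034 = 0.03890.
p̂₁ − p̂₂ = 0.3250; interval 0.3250 ± 0.03890 gives (0.286, 0.364).

(0.286, 0.364)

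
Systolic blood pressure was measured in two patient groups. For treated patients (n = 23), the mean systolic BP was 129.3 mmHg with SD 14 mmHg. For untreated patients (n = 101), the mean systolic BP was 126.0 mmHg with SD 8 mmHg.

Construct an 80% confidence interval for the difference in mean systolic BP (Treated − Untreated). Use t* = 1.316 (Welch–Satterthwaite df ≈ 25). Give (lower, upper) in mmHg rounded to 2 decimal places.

Per-group SEs: s₁/√n₁ = 14/√23 = 2.9192, s₂/√n₂ = 8/√101 = 0.7960.
Unpooled SE of the difference: √(8.52172864 + 0.633616) = 3.0258.
Margin of error = t* · SE = 1.316 × 3.0258 = 3.9820.
x̄₁ − x̄₂ = 129.3 − 126.0 = 3.3000.
CI: 3.3000 ± 3.9820 = (-0.68, 7.28).

(-0.68, 7.28)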